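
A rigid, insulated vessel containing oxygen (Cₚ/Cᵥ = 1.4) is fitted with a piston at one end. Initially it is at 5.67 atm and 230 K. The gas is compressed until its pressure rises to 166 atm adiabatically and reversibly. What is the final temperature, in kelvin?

Along an adiabat T P^((1−γ)/γ) is constant, so T₂ = T₁ (P₂/P₁)^((γ−1)/γ).
T₂ = 230 × (166/5.67)^(0.286) = 603.6 K.

T₂ ≈ 604 K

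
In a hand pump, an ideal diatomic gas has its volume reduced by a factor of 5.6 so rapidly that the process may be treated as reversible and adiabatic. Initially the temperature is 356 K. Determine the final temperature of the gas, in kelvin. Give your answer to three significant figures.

T₂ ≈ 709 K

Adiabatic: T₁V₁^(γ−1) = T₂V₂^(γ−1) ⇒ T₂ = T₁ (V₁/V₂)^(γ−1).
For a diatomic ideal gas γ = 7/5, so γ−1 = 2/5.
T₂ = 356 × 5.6^(2/5) = 709.1 K.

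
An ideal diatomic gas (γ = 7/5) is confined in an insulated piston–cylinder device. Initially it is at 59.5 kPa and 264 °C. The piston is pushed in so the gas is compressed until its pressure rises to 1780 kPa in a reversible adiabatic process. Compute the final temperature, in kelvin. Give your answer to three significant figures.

T₂ ≈ 1420 K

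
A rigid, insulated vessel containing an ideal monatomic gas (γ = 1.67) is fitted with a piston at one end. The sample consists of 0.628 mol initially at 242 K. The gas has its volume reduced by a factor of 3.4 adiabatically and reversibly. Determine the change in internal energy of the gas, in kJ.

Adiabatic: T₁V₁^(γ−1) = T₂V₂^(γ−1) ⇒ T₂ = T₁ (V₁/V₂)^(γ−1).
T₂ = 242 × 3.4^(0.67) = 549.4 K.
Q = 0, so ΔU = W_on_gas = nCᵥΔT with Cᵥ = R/(γ−1) = 12.41 J/(mol·K).
ΔU = 0.628 × 12.41 × (549.4 − 242) = 2396 J.

ΔU ≈ 2.40 kJ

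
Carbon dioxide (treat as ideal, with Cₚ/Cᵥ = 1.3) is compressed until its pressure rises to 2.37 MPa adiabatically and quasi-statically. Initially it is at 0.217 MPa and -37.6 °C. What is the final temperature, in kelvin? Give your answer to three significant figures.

Along an adiabat T P^((1−γ)/γ) is constant, so T₂ = T₁ (P₂/P₁)^((γ−1)/γ).
T₁ = -37.6 °C = 235.5 K.
T₂ = 235.5 × (2.37/0.217)^(0.231) = 409 K.

T₂ ≈ 409 K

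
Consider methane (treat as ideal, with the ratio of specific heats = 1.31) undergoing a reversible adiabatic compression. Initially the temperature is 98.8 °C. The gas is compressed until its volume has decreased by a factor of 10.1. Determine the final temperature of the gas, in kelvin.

Adiabatic: T₁V₁^(γ−1) = T₂V₂^(γ−1) ⇒ T₂ = T₁ (V₁/V₂)^(γ−1).
T₁ = 98.8 °C = 371.9 K.
T₂ = 371.9 × 10.1^(0.31) = 761.8 K.

T₂ ≈ 762 K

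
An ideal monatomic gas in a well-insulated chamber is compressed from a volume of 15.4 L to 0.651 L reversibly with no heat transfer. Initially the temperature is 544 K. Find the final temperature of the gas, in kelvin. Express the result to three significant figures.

T₂ ≈ 4480 K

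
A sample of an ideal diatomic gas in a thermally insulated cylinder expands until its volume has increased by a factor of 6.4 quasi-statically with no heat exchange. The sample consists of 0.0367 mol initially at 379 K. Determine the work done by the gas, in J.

For a reversible adiabat TV^(γ−1) is constant, so T₂ = T₁ (V₁/V₂)^(γ−1).
γ = 7/5 for a diatomic ideal gas, so γ−1 = 2/5.
T₂ = 379 × (1/6.4)^(2/5) = 180.4 K.
Q = 0, so ΔU = W_on_gas = nCᵥΔT with Cᵥ = R/(γ−1) = 20.79 J/(mol·K).
ΔU = 0.0367 × 20.79 × (180.4 − 379) = -151.5 J.
Work done by the gas = −ΔU = 151.5 J.

W ≈ 152 J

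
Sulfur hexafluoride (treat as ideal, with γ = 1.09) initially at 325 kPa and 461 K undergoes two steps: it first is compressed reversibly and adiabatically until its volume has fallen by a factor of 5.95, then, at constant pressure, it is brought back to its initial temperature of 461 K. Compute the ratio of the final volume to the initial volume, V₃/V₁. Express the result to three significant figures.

Adiabatic step: V₂/V₁ = 0.1681; T₂ = T₁·5.95^(0.09) = 541.3 K.
Isobaric step: V₃/V₂ = T₃/T₂ = 461/541.3.
V₃/V₁ = (V₂/V₁)(V₃/V₂) = 0.1681 × (461/541.3) = 0.1431.

V₃/V₁ ≈ 0.143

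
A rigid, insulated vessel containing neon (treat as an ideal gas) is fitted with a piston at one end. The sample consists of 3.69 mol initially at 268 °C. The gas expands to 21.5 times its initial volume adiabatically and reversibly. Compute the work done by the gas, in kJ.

For a reversible adiabat TV^(γ−1) is constant, so T₂ = T₁ (V₁/V₂)^(γ−1).
γ = 5/3 for a monatomic ideal gas, so γ−1 = 2/3.
T₁ = 268 °C = 541.1 K.
T₂ = 541.1 × (1/21.5)^(2/3) = 69.99 K.
Q = 0, so ΔU = W_on_gas = nCᵥΔT with Cᵥ = R/(γ−1) = 12.47 J/(mol·K).
ΔU = 3.69 × 12.47 × (69.99 − 541.1) = -21680 J.
Work done by the gas = −ΔU = 21680 J.

W ≈ 21.7 kJ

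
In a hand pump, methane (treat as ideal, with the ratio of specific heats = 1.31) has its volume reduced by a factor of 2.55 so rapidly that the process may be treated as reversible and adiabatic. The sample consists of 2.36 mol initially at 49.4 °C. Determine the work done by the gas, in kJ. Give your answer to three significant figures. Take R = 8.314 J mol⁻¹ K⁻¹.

W ≈ -6.87 kJ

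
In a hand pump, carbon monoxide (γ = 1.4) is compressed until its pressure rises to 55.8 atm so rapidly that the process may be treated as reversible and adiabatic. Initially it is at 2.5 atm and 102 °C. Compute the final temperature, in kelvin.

T₂ ≈ 911 K

Along an adiabat T P^((1−γ)/γ) is constant, so T₂ = T₁ (P₂/P₁)^((γ−1)/γ).
T₁ = 102 °C = 375.1 K.
T₂ = 375.1 × (55.8/2.5)^(0.286) = 911.1 K.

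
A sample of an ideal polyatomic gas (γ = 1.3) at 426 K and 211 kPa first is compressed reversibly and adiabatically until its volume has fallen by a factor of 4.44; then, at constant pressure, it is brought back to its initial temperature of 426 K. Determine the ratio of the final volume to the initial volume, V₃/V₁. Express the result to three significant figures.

V₃/V₁ ≈ 0.144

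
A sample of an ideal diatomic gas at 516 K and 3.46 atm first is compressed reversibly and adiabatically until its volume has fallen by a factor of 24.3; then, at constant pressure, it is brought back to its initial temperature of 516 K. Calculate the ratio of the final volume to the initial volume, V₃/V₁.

For a diatomic ideal gas γ = 7/5.
Adiabatic step: V₂/V₁ = 0.04115; T₂ = T₁·24.3^(2/5) = 1849 K.
Isobaric step: V₃/V₂ = T₃/T₂ = 516/1849.
V₃/V₁ = (V₂/V₁)(V₃/V₂) = 0.04115 × (516/1849) = 0.01149.

V₃/V₁ ≈ 0.0115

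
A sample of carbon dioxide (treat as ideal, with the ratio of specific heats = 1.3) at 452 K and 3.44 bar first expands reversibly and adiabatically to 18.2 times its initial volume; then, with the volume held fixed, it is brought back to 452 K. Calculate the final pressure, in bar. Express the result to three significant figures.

Adiabatic step (PV^γ = const): P₂ = 3.44×(1/18.2)^(1.3) = 0.07915 bar; T₂ = 452×(1/18.2)^(0.3) = 189.3 K.
Isochoric: P₃ = P₂(T₃/T₂) = 0.07915 × (452/189.3) = 0.189 bar.

P₃ ≈ 0.189 bar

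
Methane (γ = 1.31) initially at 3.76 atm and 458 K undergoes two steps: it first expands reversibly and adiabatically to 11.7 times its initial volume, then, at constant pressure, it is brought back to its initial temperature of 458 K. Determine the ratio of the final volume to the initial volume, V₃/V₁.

Adiabatic step: V₂/V₁ = 11.7; T₂ = T₁·(1/11.7)^(0.31) = 213.7 K.
Isobaric step: V₃/V₂ = T₃/T₂ = 458/213.7.
V₃/V₁ = (V₂/V₁)(V₃/V₂) = 11.7 × (458/213.7) = 25.08.

V₃/V₁ ≈ 25.1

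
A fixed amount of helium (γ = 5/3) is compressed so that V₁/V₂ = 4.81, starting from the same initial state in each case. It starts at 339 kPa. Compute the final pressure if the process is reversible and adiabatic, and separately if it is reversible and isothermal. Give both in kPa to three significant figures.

adiabatic: 4650 kPa; isothermal: 1630 kPa

Isothermal: P₂ = P₁(V₁/V₂) = 339×4.81 = 1631 kPa.
Adiabatic: P₂ = P₁(V₁/V₂)^γ = 339×4.81^(5/3) = 4646 kPa.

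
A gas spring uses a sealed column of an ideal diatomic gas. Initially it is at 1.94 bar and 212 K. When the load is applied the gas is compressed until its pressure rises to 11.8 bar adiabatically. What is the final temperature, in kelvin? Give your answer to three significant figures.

T₂ ≈ 355 K

Along an adiabat T P^((1−γ)/γ) is constant, so T₂ = T₁ (P₂/P₁)^((γ−1)/γ).
For a diatomic ideal gas γ = 7/5, so (γ−1)/γ = 2/7.
T₂ = 212 × (11.8/1.94)^(2/7) = 355.1 K.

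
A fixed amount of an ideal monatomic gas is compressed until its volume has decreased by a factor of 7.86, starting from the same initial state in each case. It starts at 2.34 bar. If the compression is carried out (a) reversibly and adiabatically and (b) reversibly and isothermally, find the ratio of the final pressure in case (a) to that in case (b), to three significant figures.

P_adiabatic / P_isothermal ≈ 3.95

For a monatomic ideal gas γ = 5/3.
Isothermal: P_b = P₁(V₁/V₂) = 2.34×7.86.
Adiabatic: P_a = P₁(V₁/V₂)^γ = 2.34×7.86^(5/3).
P_a/P_b = (V₁/V₂)^(γ−1) = 7.86^(2/3) = 3.953.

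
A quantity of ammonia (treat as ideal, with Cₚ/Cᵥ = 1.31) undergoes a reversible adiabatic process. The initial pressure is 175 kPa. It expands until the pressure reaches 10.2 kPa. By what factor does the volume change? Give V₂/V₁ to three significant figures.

From PV^γ = const, V₂/V₁ = (P₁/P₂)^(1/γ).
V₂/V₁ = (175/10.2)^(0.763) = 8.756.

V₂/V₁ ≈ 8.76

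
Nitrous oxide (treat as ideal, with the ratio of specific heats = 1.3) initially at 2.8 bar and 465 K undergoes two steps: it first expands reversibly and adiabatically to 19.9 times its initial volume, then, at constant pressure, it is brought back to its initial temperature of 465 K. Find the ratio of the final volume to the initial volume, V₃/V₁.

Adiabatic step: V₂/V₁ = 19.9; T₂ = T₁·(1/19.9)^(0.3) = 189.6 K.
Isobaric step: V₃/V₂ = T₃/T₂ = 465/189.6.
V₃/V₁ = (V₂/V₁)(V₃/V₂) = 19.9 × (465/189.6) = 48.81.

V₃/V₁ ≈ 48.8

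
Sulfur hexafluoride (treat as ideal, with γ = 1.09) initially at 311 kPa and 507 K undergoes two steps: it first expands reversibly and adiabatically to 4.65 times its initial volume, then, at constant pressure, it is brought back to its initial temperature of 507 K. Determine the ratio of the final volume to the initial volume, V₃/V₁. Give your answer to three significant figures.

V₃/V₁ ≈ 5.34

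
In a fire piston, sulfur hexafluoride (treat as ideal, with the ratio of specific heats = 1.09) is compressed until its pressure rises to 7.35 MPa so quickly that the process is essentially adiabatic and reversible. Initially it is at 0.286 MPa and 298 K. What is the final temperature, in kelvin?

T₂ ≈ 390 K

Adiabatic: T₂/T₁ = (P₂/P₁)^((γ−1)/γ).
T₂ = 298 × (7.35/0.286)^(0.0826) = 389.6 K.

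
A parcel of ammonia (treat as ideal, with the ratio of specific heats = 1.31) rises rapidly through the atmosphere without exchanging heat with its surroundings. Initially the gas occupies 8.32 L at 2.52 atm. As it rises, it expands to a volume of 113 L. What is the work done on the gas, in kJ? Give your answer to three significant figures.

P₂ = P₁(V₁/V₂)^γ = 2.52×(8.32/113)^(1.31) = 0.08265 atm.
For a reversible adiabat, W_by_gas = (P₁V₁ − P₂V₂)/(γ−1).
W_by = (255300×0.00832 − 8374×0.113) / (0.31) = 3800 J.
W_on_gas = −W_by = -3800 J.

W ≈ -3.80 kJ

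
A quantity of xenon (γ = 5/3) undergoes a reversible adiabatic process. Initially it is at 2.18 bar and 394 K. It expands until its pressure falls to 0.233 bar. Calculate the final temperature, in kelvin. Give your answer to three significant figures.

T₂ ≈ 161 K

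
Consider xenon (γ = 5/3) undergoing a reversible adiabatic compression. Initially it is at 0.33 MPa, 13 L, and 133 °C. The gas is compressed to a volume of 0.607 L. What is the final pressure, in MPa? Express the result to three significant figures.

Since PV^γ is constant along a reversible adiabat, P₂ = P₁ (V₁/V₂)^γ.
P₂ = 0.33 × (13/0.607)^(5/3) = 54.51 MPa.

P₂ ≈ 54.5 MPa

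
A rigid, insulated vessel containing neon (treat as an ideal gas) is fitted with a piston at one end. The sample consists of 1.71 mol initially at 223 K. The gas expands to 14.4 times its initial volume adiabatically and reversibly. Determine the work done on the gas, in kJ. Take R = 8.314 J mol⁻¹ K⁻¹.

W ≈ -3.95 kJ

For a reversible adiabat TV^(γ−1) is constant, so T₂ = T₁ (V₁/V₂)^(γ−1).
γ = 5/3 for a monatomic ideal gas, so γ−1 = 2/3.
T₂ = 223 × (1/14.4)^(2/3) = 37.68 K.
Q = 0, so ΔU = W_on_gas = nCᵥΔT with Cᵥ = R/(γ−1) = 12.47 J/(mol·K).
ΔU = 1.71 × 12.47 × (37.68 − 223) = -3952 J.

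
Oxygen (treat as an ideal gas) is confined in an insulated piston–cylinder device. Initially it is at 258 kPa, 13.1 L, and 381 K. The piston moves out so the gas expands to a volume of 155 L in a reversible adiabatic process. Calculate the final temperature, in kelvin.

T₂ ≈ 142 K

For a reversible adiabat TV^(γ−1) is constant, so T₂ = T₁ (V₁/V₂)^(γ−1).
γ = 7/5 for a diatomic ideal gas.
T₂ = 381 × (13.1/155)^(2/5) = 141.8 K.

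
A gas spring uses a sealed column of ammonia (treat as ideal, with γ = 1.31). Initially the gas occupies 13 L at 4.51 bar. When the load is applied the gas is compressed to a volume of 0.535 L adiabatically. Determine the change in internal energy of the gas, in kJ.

ΔU ≈ 31.9 kJ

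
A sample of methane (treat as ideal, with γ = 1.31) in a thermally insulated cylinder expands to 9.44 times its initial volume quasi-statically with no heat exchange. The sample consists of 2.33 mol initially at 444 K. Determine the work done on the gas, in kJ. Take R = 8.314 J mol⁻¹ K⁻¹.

W ≈ -13.9 kJ

For a reversible adiabat TV^(γ−1) is constant, so T₂ = T₁ (V₁/V₂)^(γ−1).
T₂ = 444 × (1/9.44)^(0.31) = 221.4 K.
Q = 0, so ΔU = W_on_gas = nCᵥΔT with Cᵥ = R/(γ−1) = 26.82 J/(mol·K).
ΔU = 2.33 × 26.82 × (221.4 − 444) = -13910 J.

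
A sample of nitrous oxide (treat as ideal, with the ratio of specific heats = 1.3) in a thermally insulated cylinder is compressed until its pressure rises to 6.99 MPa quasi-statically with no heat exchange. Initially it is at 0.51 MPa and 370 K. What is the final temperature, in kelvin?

Along an adiabat T P^((1−γ)/γ) is constant, so T₂ = T₁ (P₂/P₁)^((γ−1)/γ).
T₂ = 370 × (6.99/0.51)^(0.231) = 677 K.

T₂ ≈ 677 K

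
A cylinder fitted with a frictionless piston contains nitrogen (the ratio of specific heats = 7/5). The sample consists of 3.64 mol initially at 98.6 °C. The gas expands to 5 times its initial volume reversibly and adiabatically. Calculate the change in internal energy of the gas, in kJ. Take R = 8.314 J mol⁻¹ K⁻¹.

For a reversible adiabat TV^(γ−1) is constant, so T₂ = T₁ (V₁/V₂)^(γ−1).
T₁ = 98.6 °C = 371.8 K.
T₂ = 371.8 × (1/5)^(2/5) = 195.3 K.
Q = 0, so ΔU = W_on_gas = nCᵥΔT with Cᵥ = R/(γ−1) = 20.79 J/(mol·K).
ΔU = 3.64 × 20.79 × (195.3 − 371.8) = -13350 J.

ΔU ≈ -13.4 kJ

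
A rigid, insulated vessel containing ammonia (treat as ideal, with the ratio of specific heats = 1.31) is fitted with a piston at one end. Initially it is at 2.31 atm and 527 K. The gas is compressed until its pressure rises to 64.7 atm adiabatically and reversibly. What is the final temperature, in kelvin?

Along an adiabat T P^((1−γ)/γ) is constant, so T₂ = T₁ (P₂/P₁)^((γ−1)/γ).
T₂ = 527 × (64.7/2.31)^(0.237) = 1160 K.

T₂ ≈ 1160 K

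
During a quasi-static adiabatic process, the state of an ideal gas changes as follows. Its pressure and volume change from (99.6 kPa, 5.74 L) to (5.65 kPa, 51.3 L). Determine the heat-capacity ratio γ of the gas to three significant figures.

PV^γ = const ⇒ γ = ln(P₂/P₁) / ln(V₁/V₂).
γ = ln(5.65/99.6) / ln(5.74/51.3) = 1.31.

γ ≈ 1.31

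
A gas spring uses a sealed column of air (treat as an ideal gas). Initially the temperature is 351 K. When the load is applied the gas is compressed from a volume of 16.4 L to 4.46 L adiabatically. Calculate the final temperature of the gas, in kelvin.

T₂ ≈ 591 K

For a reversible adiabat TV^(γ−1) is constant, so T₂ = T₁ (V₁/V₂)^(γ−1).
For a diatomic ideal gas γ = 7/5, so γ−1 = 2/5.
T₂ = 351 × (16.4/4.46)^(2/5) = 590.9 K.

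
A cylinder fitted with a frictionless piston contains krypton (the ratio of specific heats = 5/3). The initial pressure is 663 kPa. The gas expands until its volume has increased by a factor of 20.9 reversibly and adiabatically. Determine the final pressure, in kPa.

Since PV^γ is constant along a reversible adiabat, P₂ = P₁ (V₁/V₂)^γ.
P₂ = 663 × (1/20.9)^(5/3) = 4.181 kPa.

P₂ ≈ 4.18 kPa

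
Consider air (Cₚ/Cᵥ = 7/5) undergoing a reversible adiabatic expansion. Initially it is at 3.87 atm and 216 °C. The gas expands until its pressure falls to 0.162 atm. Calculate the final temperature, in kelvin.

T₂ ≈ 198 K

Along an adiabat T P^((1−γ)/γ) is constant, so T₂ = T₁ (P₂/P₁)^((γ−1)/γ).
T₁ = 216 °C = 489.1 K.
T₂ = 489.1 × (0.162/3.87)^(2/7) = 197.5 K.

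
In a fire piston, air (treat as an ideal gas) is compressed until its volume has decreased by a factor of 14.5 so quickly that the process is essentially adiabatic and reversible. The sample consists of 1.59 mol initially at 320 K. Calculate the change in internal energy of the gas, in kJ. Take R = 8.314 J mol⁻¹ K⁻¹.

For a reversible adiabat TV^(γ−1) is constant, so T₂ = T₁ (V₁/V₂)^(γ−1).
γ = 7/5 for a diatomic ideal gas, so γ−1 = 2/5.
T₂ = 320 × 14.5^(2/5) = 932.6 K.
Q = 0, so ΔU = W_on_gas = nCᵥΔT with Cᵥ = R/(γ−1) = 20.79 J/(mol·K).
ΔU = 1.59 × 20.79 × (932.6 − 320) = 20250 J.

ΔU ≈ 20.2 kJ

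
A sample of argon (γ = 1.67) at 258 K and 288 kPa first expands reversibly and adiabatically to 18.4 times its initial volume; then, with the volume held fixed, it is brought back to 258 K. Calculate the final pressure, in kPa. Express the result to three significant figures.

P₃ ≈ 15.7 kPa

Adiabatic step (PV^γ = const): P₂ = 288×(1/18.4)^(1.67) = 2.224 kPa; T₂ = 258×(1/18.4)^(0.67) = 36.66 K.
Isochoric: P₃ = P₂(T₃/T₂) = 2.224 × (258/36.66) = 15.65 kPa.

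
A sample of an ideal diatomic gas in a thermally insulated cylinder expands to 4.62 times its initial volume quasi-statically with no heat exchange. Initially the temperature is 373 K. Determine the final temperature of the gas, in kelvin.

T₂ ≈ 202 K

For a reversible adiabat TV^(γ−1) is constant, so T₂ = T₁ (V₁/V₂)^(γ−1).
For a diatomic ideal gas γ = 7/5, so γ−1 = 2/5.
T₂ = 373 × (1/4.62)^(2/5) = 202.2 K.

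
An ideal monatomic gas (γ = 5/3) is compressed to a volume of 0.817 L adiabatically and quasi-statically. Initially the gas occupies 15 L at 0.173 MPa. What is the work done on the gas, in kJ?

W ≈ 23.2 kJ

P₂ = P₁(V₁/V₂)^γ = 0.173×(15/0.817)^(5/3) = 22.11 MPa.
For a reversible adiabat, W_by_gas = (P₁V₁ − P₂V₂)/(γ−1).
W_by = (173000×0.015 − 2.211×10^7×0.000817) / (2/3) = -23200 J.
W_on_gas = −W_by = 23200 J.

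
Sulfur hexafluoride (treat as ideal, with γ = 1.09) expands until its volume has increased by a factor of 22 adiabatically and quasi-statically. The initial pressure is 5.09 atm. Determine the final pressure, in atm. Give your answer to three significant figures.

Adiabatic: P₁V₁^γ = P₂V₂^γ ⇒ P₂ = P₁ (V₁/V₂)^γ.
P₂ = 5.09 × (1/22)^(1.09) = 0.1752 atm.

P₂ ≈ 0.175 atm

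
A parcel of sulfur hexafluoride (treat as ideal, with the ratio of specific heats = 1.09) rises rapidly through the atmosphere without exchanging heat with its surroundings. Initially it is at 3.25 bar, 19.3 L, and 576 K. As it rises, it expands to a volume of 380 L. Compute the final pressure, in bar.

Since PV^γ is constant along a reversible adiabat, P₂ = P₁ (V₁/V₂)^γ.
P₂ = 3.25 × (19.3/380)^(1.09) = 0.1262 bar.

P₂ ≈ 0.126 bar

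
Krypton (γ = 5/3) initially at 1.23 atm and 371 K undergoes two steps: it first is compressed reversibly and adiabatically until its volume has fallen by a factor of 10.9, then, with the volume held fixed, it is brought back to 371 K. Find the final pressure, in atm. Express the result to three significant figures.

P₃ ≈ 13.4 atm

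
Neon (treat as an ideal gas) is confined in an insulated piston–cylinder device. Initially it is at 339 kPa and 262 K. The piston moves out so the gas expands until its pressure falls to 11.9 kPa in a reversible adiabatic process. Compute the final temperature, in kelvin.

T₂ ≈ 68.6 K

Adiabatic: T₂/T₁ = (P₂/P₁)^((γ−1)/γ).
For a monatomic ideal gas γ = 5/3, so (γ−1)/γ = 2/5.
T₂ = 262 × (11.9/339)^(2/5) = 68.62 K.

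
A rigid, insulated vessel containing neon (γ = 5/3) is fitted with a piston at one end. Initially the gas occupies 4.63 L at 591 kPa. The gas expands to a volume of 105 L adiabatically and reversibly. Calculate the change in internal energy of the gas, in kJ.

P₂ = P₁(V₁/V₂)^γ = 591×(4.63/105)^(5/3) = 3.253 kPa.
For a reversible adiabat, W_by_gas = (P₁V₁ − P₂V₂)/(γ−1).
W_by = (591000×0.00463 − 3253×0.105) / (2/3) = 3592 J.
Q = 0 ⇒ ΔU = −W_by = -3592 J.

ΔU ≈ -3.59 kJ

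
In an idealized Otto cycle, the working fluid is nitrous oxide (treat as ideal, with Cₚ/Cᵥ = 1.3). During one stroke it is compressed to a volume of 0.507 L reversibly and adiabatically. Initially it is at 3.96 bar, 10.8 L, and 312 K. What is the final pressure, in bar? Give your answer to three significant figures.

P₂ ≈ 211 bar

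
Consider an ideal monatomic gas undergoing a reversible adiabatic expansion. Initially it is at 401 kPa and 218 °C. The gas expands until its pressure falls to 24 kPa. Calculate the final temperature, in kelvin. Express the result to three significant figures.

T₂ ≈ 159 K

Along an adiabat T P^((1−γ)/γ) is constant, so T₂ = T₁ (P₂/P₁)^((γ−1)/γ).
For a monatomic ideal gas γ = 5/3, so (γ−1)/γ = 2/5.
T₁ = 218 °C = 491.1 K.
T₂ = 491.1 × (24/401)^(2/5) = 159.2 K.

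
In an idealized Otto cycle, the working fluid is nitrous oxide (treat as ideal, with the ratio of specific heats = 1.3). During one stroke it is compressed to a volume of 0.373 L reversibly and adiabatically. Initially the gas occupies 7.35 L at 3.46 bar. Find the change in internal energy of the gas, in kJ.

P₂ = P₁(V₁/V₂)^γ = 3.46×(7.35/0.373)^(1.3) = 166.7 bar.
For a reversible adiabat, W_by_gas = (P₁V₁ − P₂V₂)/(γ−1).
W_by = (346000×0.00735 − 1.667×10^7×0.000373) / (0.3) = -12250 J.
Q = 0 ⇒ ΔU = −W_by = 12250 J.

ΔU ≈ 12.3 kJ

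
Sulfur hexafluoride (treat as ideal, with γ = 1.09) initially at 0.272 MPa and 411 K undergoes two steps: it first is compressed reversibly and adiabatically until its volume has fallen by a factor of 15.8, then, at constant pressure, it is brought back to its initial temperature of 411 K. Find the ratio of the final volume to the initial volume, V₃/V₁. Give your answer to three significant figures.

Adiabatic step: V₂/V₁ = 0.06329; T₂ = T₁·15.8^(0.09) = 526.9 K.
Isobaric step: V₃/V₂ = T₃/T₂ = 411/526.9.
V₃/V₁ = (V₂/V₁)(V₃/V₂) = 0.06329 × (411/526.9) = 0.04937.

V₃/V₁ ≈ 0.0494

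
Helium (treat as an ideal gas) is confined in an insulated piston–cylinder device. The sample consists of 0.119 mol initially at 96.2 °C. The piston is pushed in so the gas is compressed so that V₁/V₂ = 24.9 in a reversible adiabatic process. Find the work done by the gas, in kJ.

For a reversible adiabat TV^(γ−1) is constant, so T₂ = T₁ (V₁/V₂)^(γ−1).
γ = 5/3 for a monatomic ideal gas, so γ−1 = 2/3.
T₁ = 96.2 °C = 369.3 K.
T₂ = 369.3 × 24.9^(2/3) = 3149 K.
Q = 0, so ΔU = W_on_gas = nCᵥΔT with Cᵥ = R/(γ−1) = 12.47 J/(mol·K).
ΔU = 0.119 × 12.47 × (3149 − 369.3) = 4126 J.
Work done by the gas = −ΔU = -4126 J.

W ≈ -4.13 kJ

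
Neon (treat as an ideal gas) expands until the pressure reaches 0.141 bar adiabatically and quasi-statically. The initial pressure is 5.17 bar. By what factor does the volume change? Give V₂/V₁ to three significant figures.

V₂/V₁ ≈ 8.68

From PV^γ = const, V₂/V₁ = (P₁/P₂)^(1/γ).
For a monatomic ideal gas γ = 5/3.
V₂/V₁ = (5.17/0.141)^(3/5) = 8.681.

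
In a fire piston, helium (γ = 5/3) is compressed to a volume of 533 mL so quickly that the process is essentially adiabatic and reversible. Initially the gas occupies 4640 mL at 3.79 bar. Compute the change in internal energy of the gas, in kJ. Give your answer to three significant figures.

ΔU ≈ 8.53 kJ

P₂ = P₁(V₁/V₂)^γ = 3.79×(4640/533)^(5/3) = 139.6 bar.
For a reversible adiabat, W_by_gas = (P₁V₁ − P₂V₂)/(γ−1).
W_by = (379000×0.00464 − 1.396×10^7×0.000533) / (2/3) = -8525 J.
Q = 0 ⇒ ΔU = −W_by = 8525 J.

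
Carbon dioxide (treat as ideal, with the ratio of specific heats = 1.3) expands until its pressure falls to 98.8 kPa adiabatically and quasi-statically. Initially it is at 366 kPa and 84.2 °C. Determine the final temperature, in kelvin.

T₂ ≈ 264 K

Adiabatic: T₂/T₁ = (P₂/P₁)^((γ−1)/γ).
T₁ = 84.2 °C = 357.3 K.
T₂ = 357.3 × (98.8/366)^(0.231) = 264.1 K.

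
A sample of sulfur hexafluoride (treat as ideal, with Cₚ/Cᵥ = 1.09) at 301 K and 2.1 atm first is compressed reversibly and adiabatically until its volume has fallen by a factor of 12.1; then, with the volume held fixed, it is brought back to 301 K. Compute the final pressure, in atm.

P₃ ≈ 25.4 atm

Adiabatic step (PV^γ = const): P₂ = 2.1×12.1^(1.09) = 31.8 atm; T₂ = 301×12.1^(0.09) = 376.7 K.
Isochoric: P₃ = P₂(T₃/T₂) = 31.8 × (301/376.7) = 25.41 atm.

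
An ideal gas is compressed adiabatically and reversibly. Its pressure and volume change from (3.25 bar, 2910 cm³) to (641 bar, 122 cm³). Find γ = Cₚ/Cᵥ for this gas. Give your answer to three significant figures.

γ ≈ 1.67

PV^γ = const ⇒ γ = ln(P₂/P₁) / ln(V₁/V₂).
γ = ln(641/3.25) / ln(2910/122) = 1.666.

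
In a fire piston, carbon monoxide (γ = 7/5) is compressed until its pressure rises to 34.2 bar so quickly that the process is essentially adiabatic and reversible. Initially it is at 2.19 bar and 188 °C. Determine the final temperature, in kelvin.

Adiabatic: T₂/T₁ = (P₂/P₁)^((γ−1)/γ).
T₁ = 188 °C = 461.1 K.
T₂ = 461.1 × (34.2/2.19)^(2/7) = 1011 K.

T₂ ≈ 1010 K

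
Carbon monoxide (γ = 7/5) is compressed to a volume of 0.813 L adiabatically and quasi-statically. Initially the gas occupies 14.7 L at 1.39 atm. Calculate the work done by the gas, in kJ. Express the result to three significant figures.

W ≈ -11.3 kJ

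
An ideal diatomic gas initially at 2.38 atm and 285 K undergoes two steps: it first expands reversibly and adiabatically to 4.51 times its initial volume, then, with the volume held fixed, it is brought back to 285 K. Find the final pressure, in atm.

P₃ ≈ 0.528 atm

For a diatomic ideal gas γ = 7/5.
Adiabatic step (PV^γ = const): P₂ = 2.38×(1/4.51)^(7/5) = 0.2889 atm; T₂ = 285×(1/4.51)^(2/5) = 156 K.
Isochoric: P₃ = P₂(T₃/T₂) = 0.2889 × (285/156) = 0.5277 atm.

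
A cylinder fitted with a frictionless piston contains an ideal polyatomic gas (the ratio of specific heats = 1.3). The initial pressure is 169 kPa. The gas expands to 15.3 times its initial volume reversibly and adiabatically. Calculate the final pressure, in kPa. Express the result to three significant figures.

P₂ ≈ 4.87 kPa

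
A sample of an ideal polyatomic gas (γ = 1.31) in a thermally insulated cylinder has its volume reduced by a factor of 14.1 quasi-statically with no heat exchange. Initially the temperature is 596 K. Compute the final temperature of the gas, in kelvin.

T₂ ≈ 1350 K

For a reversible adiabat TV^(γ−1) is constant, so T₂ = T₁ (V₁/V₂)^(γ−1).
T₂ = 596 × 14.1^(0.31) = 1354 K.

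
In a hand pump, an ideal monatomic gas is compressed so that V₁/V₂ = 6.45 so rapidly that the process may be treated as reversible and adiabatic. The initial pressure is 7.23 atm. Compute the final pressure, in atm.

Since PV^γ is constant along a reversible adiabat, P₂ = P₁ (V₁/V₂)^γ.
For a monatomic ideal gas γ = 5/3.
P₂ = 7.23 × 6.45^(5/3) = 161.6 atm.

P₂ ≈ 162 atm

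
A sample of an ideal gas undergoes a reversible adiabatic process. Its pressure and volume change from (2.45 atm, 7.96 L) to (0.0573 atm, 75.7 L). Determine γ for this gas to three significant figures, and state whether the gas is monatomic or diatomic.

γ ≈ 1.67; monatomic

PV^γ = const ⇒ γ = ln(P₂/P₁) / ln(V₁/V₂).
γ = ln(0.0573/2.45) / ln(7.96/75.7) = 1.667.
γ ≈ 1.67 is close to 5/3, so the gas is monatomic.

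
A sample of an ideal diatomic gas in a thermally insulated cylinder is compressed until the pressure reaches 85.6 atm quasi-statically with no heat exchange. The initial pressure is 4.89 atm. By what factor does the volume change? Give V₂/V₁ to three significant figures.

From PV^γ = const, V₂/V₁ = (P₁/P₂)^(1/γ).
For a diatomic ideal gas γ = 7/5.
V₂/V₁ = (4.89/85.6)^(5/7) = 0.1294.

V₂/V₁ ≈ 0.129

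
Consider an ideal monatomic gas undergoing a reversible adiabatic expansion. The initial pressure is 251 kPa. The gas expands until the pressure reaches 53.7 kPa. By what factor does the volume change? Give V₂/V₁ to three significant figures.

V₂/V₁ ≈ 2.52

From PV^γ = const, V₂/V₁ = (P₁/P₂)^(1/γ).
For a monatomic ideal gas γ = 5/3.
V₂/V₁ = (251/53.7)^(3/5) = 2.522.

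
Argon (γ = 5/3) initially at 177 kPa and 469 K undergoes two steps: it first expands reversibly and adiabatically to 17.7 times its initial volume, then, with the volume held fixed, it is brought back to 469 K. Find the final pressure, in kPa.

P₃ ≈ 10.0 kPa

Adiabatic step (PV^γ = const): P₂ = 177×(1/17.7)^(5/3) = 1.472 kPa; T₂ = 469×(1/17.7)^(2/3) = 69.05 K.
Isochoric: P₃ = P₂(T₃/T₂) = 1.472 × (469/69.05) = 10 kPa.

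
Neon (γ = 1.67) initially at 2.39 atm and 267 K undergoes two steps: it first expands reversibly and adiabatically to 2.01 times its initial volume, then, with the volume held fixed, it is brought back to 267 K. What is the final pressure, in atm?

Adiabatic step (PV^γ = const): P₂ = 2.39×(1/2.01)^(1.67) = 0.7448 atm; T₂ = 267×(1/2.01)^(0.67) = 167.3 K.
Isochoric: P₃ = P₂(T₃/T₂) = 0.7448 × (267/167.3) = 1.189 atm.

P₃ ≈ 1.19 atm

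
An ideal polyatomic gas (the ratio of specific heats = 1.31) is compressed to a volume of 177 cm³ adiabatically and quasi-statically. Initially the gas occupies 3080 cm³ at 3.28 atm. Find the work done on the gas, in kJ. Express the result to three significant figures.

W ≈ 4.70 kJ

P₂ = P₁(V₁/V₂)^γ = 3.28×(3080/177)^(1.31) = 138.4 atm.
For a reversible adiabat, W_by_gas = (P₁V₁ − P₂V₂)/(γ−1).
W_by = (332300×0.00308 − 1.402×10^7×0.000177) / (0.31) = -4703 J.
W_on_gas = −W_by = 4703 J.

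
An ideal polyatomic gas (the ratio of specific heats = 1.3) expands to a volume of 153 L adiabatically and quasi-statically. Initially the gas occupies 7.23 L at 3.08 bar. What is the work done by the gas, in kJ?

P₂ = P₁(V₁/V₂)^γ = 3.08×(7.23/153)^(1.3) = 0.05825 bar.
For a reversible adiabat, W_by_gas = (P₁V₁ − P₂V₂)/(γ−1).
W_by = (308000×0.00723 − 5825×0.153) / (0.3) = 4452 J.

W ≈ 4.45 kJ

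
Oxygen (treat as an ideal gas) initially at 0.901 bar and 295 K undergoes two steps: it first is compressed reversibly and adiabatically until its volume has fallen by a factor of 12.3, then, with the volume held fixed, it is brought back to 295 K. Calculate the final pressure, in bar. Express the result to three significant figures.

For a diatomic ideal gas γ = 7/5.
Adiabatic step (PV^γ = const): P₂ = 0.901×12.3^(7/5) = 30.24 bar; T₂ = 295×12.3^(2/5) = 805 K.
Isochoric: P₃ = P₂(T₃/T₂) = 30.24 × (295/805) = 11.08 bar.

P₃ ≈ 11.1 bar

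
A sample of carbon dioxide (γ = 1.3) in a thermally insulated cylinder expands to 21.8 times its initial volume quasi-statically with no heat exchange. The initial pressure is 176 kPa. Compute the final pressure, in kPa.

Adiabatic: P₁V₁^γ = P₂V₂^γ ⇒ P₂ = P₁ (V₁/V₂)^γ.
P₂ = 176 × (1/21.8)^(1.3) = 3.203 kPa.

P₂ ≈ 3.20 kPa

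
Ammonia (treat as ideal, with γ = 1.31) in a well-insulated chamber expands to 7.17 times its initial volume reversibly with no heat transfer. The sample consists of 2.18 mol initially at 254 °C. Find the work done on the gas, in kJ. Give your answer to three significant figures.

W ≈ -14.1 kJ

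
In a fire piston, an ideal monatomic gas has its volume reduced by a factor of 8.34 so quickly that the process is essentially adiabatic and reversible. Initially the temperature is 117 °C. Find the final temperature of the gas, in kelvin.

T₂ ≈ 1600 K

For a reversible adiabat TV^(γ−1) is constant, so T₂ = T₁ (V₁/V₂)^(γ−1).
For a monatomic ideal gas γ = 5/3, so γ−1 = 2/3.
T₁ = 117 °C = 390.1 K.
T₂ = 390.1 × 8.34^(2/3) = 1605 K.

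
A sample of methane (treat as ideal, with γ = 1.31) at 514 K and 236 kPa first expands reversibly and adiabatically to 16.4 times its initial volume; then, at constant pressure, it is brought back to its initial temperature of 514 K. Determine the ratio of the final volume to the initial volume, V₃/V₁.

V₃/V₁ ≈ 39.0

Adiabatic step: V₂/V₁ = 16.4; T₂ = T₁·(1/16.4)^(0.31) = 216 K.
Isobaric step: V₃/V₂ = T₃/T₂ = 514/216.
V₃/V₁ = (V₂/V₁)(V₃/V₂) = 16.4 × (514/216) = 39.03.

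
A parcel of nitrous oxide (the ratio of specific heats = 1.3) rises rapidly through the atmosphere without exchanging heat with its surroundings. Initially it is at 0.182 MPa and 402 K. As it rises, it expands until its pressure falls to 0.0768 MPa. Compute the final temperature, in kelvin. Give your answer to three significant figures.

Adiabatic: T₂/T₁ = (P₂/P₁)^((γ−1)/γ).
T₂ = 402 × (0.0768/0.182)^(0.231) = 329.4 K.

T₂ ≈ 329 K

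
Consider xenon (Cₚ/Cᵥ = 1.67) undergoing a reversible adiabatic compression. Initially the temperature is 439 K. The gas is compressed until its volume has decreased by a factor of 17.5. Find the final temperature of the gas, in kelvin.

T₂ ≈ 2990 K

For a reversible adiabat TV^(γ−1) is constant, so T₂ = T₁ (V₁/V₂)^(γ−1).
T₂ = 439 × 17.5^(0.67) = 2987 K.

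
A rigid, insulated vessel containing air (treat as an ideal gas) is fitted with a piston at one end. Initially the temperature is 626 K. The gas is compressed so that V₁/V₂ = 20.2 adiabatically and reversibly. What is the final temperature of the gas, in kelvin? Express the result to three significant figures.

T₂ ≈ 2080 K

Adiabatic: T₁V₁^(γ−1) = T₂V₂^(γ−1) ⇒ T₂ = T₁ (V₁/V₂)^(γ−1).
For a diatomic ideal gas γ = 7/5, so γ−1 = 2/5.
T₂ = 626 × 20.2^(2/5) = 2083 K.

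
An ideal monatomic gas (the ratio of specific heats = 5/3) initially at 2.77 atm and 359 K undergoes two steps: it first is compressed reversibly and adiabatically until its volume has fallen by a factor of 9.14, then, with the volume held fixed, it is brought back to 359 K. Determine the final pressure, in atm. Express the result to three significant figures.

Adiabatic step (PV^γ = const): P₂ = 2.77×9.14^(5/3) = 110.7 atm; T₂ = 359×9.14^(2/3) = 1569 K.
Isochoric: P₃ = P₂(T₃/T₂) = 110.7 × (359/1569) = 25.32 atm.

P₃ ≈ 25.3 atm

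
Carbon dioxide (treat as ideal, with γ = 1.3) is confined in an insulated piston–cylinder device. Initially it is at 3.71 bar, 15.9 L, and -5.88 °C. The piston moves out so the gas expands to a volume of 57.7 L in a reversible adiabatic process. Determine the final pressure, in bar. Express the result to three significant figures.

P₂ ≈ 0.694 bar

Since PV^γ is constant along a reversible adiabat, P₂ = P₁ (V₁/V₂)^γ.
P₂ = 3.71 × (15.9/57.7)^(1.3) = 0.6945 bar.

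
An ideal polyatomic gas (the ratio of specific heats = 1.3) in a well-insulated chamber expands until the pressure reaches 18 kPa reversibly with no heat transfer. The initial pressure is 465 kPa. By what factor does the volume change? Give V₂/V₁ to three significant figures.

From PV^γ = const, V₂/V₁ = (P₁/P₂)^(1/γ).
V₂/V₁ = (465/18)^(0.769) = 12.2.

V₂/V₁ ≈ 12.2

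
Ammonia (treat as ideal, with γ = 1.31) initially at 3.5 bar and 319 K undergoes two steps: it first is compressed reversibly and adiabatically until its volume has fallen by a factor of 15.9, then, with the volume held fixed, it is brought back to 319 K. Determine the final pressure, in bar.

P₃ ≈ 55.6 bar

Adiabatic step (PV^γ = const): P₂ = 3.5×15.9^(1.31) = 131.2 bar; T₂ = 319×15.9^(0.31) = 752 K.
Isochoric: P₃ = P₂(T₃/T₂) = 131.2 × (319/752) = 55.65 bar.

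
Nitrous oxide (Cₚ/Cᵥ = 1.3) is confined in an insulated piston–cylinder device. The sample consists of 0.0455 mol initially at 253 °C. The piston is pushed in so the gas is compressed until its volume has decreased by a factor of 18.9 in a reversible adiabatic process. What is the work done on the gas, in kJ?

W ≈ 0.939 kJ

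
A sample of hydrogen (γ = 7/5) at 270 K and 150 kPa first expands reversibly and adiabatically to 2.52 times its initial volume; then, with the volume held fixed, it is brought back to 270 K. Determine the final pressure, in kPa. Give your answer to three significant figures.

P₃ ≈ 59.5 kPa

Adiabatic step (PV^γ = const): P₂ = 150×(1/2.52)^(7/5) = 41.13 kPa; T₂ = 270×(1/2.52)^(2/5) = 186.6 K.
Isochoric: P₃ = P₂(T₃/T₂) = 41.13 × (270/186.6) = 59.52 kPa.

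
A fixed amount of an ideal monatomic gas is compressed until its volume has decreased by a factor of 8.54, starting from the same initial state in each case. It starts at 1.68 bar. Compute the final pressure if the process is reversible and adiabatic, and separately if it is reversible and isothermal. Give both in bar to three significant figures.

adiabatic: 59.9 bar; isothermal: 14.3 bar

For a monatomic ideal gas γ = 5/3.
Isothermal: P₂ = P₁(V₁/V₂) = 1.68×8.54 = 14.35 bar.
Adiabatic: P₂ = P₁(V₁/V₂)^γ = 1.68×8.54^(5/3) = 59.94 bar.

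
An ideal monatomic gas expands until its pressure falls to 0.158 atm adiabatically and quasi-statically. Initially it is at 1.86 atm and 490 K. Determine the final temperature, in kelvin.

Adiabatic: T₂/T₁ = (P₂/P₁)^((γ−1)/γ).
For a monatomic ideal gas γ = 5/3, so (γ−1)/γ = 2/5.
T₂ = 490 × (0.158/1.86)^(2/5) = 182.7 K.

T₂ ≈ 183 K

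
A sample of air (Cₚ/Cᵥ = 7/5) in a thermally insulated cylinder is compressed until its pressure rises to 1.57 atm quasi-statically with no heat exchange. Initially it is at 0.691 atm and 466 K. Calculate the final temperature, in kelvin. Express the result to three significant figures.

T₂ ≈ 589 K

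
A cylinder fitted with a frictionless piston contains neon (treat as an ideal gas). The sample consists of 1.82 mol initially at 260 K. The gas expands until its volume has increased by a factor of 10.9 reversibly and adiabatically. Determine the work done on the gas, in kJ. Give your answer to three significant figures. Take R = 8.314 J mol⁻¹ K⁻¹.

W ≈ -4.70 kJ

Adiabatic: T₁V₁^(γ−1) = T₂V₂^(γ−1) ⇒ T₂ = T₁ (V₁/V₂)^(γ−1).
γ = 5/3 for a monatomic ideal gas, so γ−1 = 2/3.
T₂ = 260 × (1/10.9)^(2/3) = 52.89 K.
Q = 0, so ΔU = W_on_gas = nCᵥΔT with Cᵥ = R/(γ−1) = 12.47 J/(mol·K).
ΔU = 1.82 × 12.47 × (52.89 − 260) = -4701 J.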